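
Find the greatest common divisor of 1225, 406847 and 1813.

1225 = 5² · 7²; 406847 = 7² · 19² · 23; 1813 = 7² · 37
gcd takes min exponent of each prime: 7² = 49

49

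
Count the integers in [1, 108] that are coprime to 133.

88

Prime factors of 133: 7, 19. Count integers ≤ 108 divisible by none of them.
By inclusion–exclusion: 108 − ⌊108/7⌋ − ⌊108/19⌋ + ⌊108/133⌋ = 88.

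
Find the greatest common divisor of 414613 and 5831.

Euclid: 414613 = 71·5831 + 612; 5831 = 9·612 + 323; 612 = 1·323 + 289; 323 = 1·289 + 34; 289 = 8·34 + 17; 34 = 2·17 + 0. Last nonzero remainder: 17.

17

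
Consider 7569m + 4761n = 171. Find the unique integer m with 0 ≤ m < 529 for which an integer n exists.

gcd(7569, 4761) = 9 (Euclid: 7569 = 1·4761 + 2808; 4761 = 1·2808 + 1953; 2808 = 1·1953 + 855; 1953 = 2·855 + 243; 855 = 3·243 + 126; 243 = 1·126 + 117; 126 = 1·117 + 9; 117 = 13·9 + 0), and 9 | 171.
Extended Euclid: 7569·(39) + 4761·(-62) = 9. Scale by 19: m₀ = 741.
General solution m = m₀ + 529t; reducing mod 529 gives m = 212 (and n = -337).

212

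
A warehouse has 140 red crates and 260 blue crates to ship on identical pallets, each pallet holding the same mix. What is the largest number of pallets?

140 = 2² · 5 · 7
260 = 2² · 5 · 13
Common: 2² · 5 = 20

20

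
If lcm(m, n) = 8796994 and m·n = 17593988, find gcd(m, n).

From gcd × lcm = mn: gcd = 17593988 / 8796994 = 2.

2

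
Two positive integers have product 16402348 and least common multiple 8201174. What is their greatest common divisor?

2

From gcd × lcm = mn: gcd = 16402348 / 8201174 = 2.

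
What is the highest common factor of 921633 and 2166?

921633 = 3 · 19² · 23 · 37
2166 = 2 · 3 · 19²
Common: 3 · 19² = 1083

1083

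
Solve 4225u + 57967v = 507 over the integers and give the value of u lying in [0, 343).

55

Euclid: 57967 = 13·4225 + 3042; 4225 = 1·3042 + 1183; 3042 = 2·1183 + 676; 1183 = 1·676 + 507; 676 = 1·507 + 169; 507 = 3·169 + 0 → gcd = 169; 507 = 169·3.
Back-substitution yields 4225·(-96) + 57967·(7) = 169, so one solution is u = -96·3 = -288, v = 7·3 = 21.
Solutions in u differ by 57967/169 = 343; the one in [0, 343) is -288 mod 343 = 55.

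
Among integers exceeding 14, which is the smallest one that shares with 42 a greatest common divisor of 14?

gcd(m, 42) = 14 forces 14 | m; write m = 14s. Then gcd(14s, 14·3) = 14·gcd(s, 3), so need gcd(s, 3) = 1.
14s > 14 gives s ≥ 2. The least s ≥ 2 coprime to 3 is 2, so m = 14·2 = 28.

28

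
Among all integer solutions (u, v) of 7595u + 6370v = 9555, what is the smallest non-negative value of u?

Euclid: 7595 = 1·6370 + 1225; 6370 = 5·1225 + 245; 1225 = 5·245 + 0 → gcd = 245; 9555 = 245·39.
Back-substitution yields 7595·(-5) + 6370·(6) = 245, so one solution is u = -5·39 = -195, v = 6·39 = 234.
Solutions in u differ by 6370/245 = 26; the one in [0, 26) is -195 mod 26 = 13.

13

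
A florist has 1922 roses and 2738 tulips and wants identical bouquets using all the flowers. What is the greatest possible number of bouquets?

1922 = 2 · 31²
2738 = 2 · 37²
Common: 2 = 2

2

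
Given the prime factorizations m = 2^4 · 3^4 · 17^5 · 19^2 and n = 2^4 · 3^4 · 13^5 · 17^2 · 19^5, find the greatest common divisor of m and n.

135210384

min exponent per shared prime: 2^4 · 3^4 · 17^2 · 19^2 = 135210384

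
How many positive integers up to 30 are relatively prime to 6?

10

Prime factors of 6: 2, 3. Count integers ≤ 30 divisible by none of them.
By inclusion–exclusion: 30 − ⌊30/2⌋ − ⌊30/3⌋ + ⌊30/6⌋ = 10.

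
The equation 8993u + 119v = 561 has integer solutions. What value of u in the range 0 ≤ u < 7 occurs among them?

gcd(8993, 119) = 17 (Euclid: 8993 = 75·119 + 68; 119 = 1·68 + 51; 68 = 1·51 + 17; 51 = 3·17 + 0), and 17 | 561.
Extended Euclid: 8993·(2) + 119·(-151) = 17. Scale by 33: u₀ = 66.
General solution u = u₀ + 7t; reducing mod 7 gives u = 3 (and v = -222).

3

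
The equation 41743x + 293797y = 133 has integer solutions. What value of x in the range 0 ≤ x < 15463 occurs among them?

1288

gcd(41743, 293797) = 19 (Euclid: 293797 = 7·41743 + 1596; 41743 = 26·1596 + 247; 1596 = 6·247 + 114; 247 = 2·114 + 19; 114 = 6·19 + 0), and 19 | 133.
Extended Euclid: 41743·(2393) + 293797·(-340) = 19. Scale by 7: x₀ = 16751.
General solution x = x₀ + 15463t; reducing mod 15463 gives x = 1288 (and y = -183).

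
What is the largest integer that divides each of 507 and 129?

507 = 3 · 13²
129 = 3 · 43
Common: 3 = 3

3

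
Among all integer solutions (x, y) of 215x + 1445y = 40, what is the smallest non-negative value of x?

gcd(215, 1445) = 5 (Euclid: 1445 = 6·215 + 155; 215 = 1·155 + 60; 155 = 2·60 + 35; 60 = 1·35 + 25; 35 = 1·25 + 10; 25 = 2·10 + 5; 10 = 2·5 + 0), and 5 | 40.
Extended Euclid: 215·(121) + 1445·(-18) = 5. Scale by 8: x₀ = 968.
General solution x = x₀ + 289t; reducing mod 289 gives x = 101 (and y = -15).

101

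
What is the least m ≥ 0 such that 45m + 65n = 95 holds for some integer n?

Reduce mod 65: 45m ≡ 95 (mod 65). With g = gcd(45, 65) = 5 dividing 95, divide through: 9m ≡ 19 (mod 13).
Since gcd(9, 13) = 1, m ≡ 19·(9)⁻¹ ≡ 5 (mod 13). Smallest non-negative: 5.

5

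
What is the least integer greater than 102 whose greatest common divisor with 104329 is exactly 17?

119

Multiples of 17 above 102: 17·7, 17·8, … . Need the cofactor coprime to 104329/17 = 6137.
Checking s = 7, 8, … the first with gcd(s, 6137) = 1 is s = 7, giving 119.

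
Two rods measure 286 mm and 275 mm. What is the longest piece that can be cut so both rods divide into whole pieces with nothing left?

11

286 = 2 · 11 · 13
275 = 5² · 11
Common: 11 = 11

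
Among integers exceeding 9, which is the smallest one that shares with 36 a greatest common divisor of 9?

27

Multiples of 9 above 9: 9·2, 9·3, … . Need the cofactor coprime to 36/9 = 4.
Checking s = 2, 3, … the first with gcd(s, 4) = 1 is s = 3, giving 27.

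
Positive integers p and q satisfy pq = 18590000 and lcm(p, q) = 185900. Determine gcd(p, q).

From gcd × lcm = pq: gcd = 18590000 / 185900 = 100.

100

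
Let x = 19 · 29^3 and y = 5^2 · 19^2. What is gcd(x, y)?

19

min exponent per shared prime: 19 = 19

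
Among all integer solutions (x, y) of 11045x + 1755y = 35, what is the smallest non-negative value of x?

gcd(11045, 1755) = 5 (Euclid: 11045 = 6·1755 + 515; 1755 = 3·515 + 210; 515 = 2·210 + 95; 210 = 2·95 + 20; 95 = 4·20 + 15; 20 = 1·15 + 5; 15 = 3·5 + 0), and 5 | 35.
Extended Euclid: 11045·(-92) + 1755·(579) = 5. Scale by 7: x₀ = -644.
General solution x = x₀ + 351t; reducing mod 351 gives x = 58 (and y = -365).

58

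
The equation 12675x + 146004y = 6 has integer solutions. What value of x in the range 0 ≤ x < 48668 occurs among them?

8766

gcd(12675, 146004) = 3 (Euclid: 146004 = 11·12675 + 6579; 12675 = 1·6579 + 6096; 6579 = 1·6096 + 483; 6096 = 12·483 + 300; 483 = 1·300 + 183; 300 = 1·183 + 117; 183 = 1·117 + 66; 117 = 1·66 + 51; 66 = 1·51 + 15; 51 = 3·15 + 6; 15 = 2·6 + 3; 6 = 2·3 + 0), and 3 | 6.
Extended Euclid: 12675·(-19951) + 146004·(1732) = 3. Scale by 2: x₀ = -39902.
General solution x = x₀ + 48668t; reducing mod 48668 gives x = 8766 (and y = -761).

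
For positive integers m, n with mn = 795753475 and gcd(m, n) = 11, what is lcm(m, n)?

gcd·lcm = product, so lcm = 795753475/11 = 72341225.

72341225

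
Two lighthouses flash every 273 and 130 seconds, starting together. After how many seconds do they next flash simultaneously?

gcd first: 273 = 2·130 + 13; 130 = 10·13 + 0 → gcd = 13
lcm = 273·130/gcd = 35490/13 = 2730

2730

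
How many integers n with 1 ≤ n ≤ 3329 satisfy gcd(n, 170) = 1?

Prime factors of 170: 2, 5, 17. Count integers ≤ 3329 divisible by none of them.
By inclusion–exclusion: 3329 − ⌊3329/2⌋ − ⌊3329/5⌋ − ⌊3329/17⌋ + ⌊3329/10⌋ + ⌊3329/34⌋ + ⌊3329/85⌋ − ⌊3329/170⌋ = 1254.

1254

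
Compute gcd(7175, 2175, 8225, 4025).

25

gcd(7175, 2175): 7175 = 3·2175 + 650; 2175 = 3·650 + 225; 650 = 2·225 + 200; 225 = 1·200 + 25; 200 = 8·25 + 0 → 25
gcd(25, 8225): 8225 = 329·25 + 0 → 25
gcd(25, 4025): 4025 = 161·25 + 0 → 25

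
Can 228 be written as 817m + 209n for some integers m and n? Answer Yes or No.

gcd(817, 209): 817 = 3·209 + 190; 209 = 1·190 + 19; 190 = 10·19 + 0 → 19
19 divides 228, so a solution exists.

Yes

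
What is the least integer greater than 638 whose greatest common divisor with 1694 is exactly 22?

660

gcd(x, 1694) = 22 forces 22 | x; write x = 22s. Then gcd(22s, 22·77) = 22·gcd(s, 77), so need gcd(s, 77) = 1.
22s > 638 gives s ≥ 30. The least s ≥ 30 coprime to 77 is 30, so x = 22·30 = 660.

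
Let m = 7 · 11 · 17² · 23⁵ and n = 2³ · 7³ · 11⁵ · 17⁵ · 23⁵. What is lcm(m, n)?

max exponent per prime: 2³ · 7³ · 11⁵ · 17⁵ · 23⁵ = 4038604453071504598744

4038604453071504598744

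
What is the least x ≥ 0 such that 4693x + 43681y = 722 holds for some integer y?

gcd(4693, 43681) = 361 (Euclid: 43681 = 9·4693 + 1444; 4693 = 3·1444 + 361; 1444 = 4·361 + 0), and 361 | 722.
Extended Euclid: 4693·(28) + 43681·(-3) = 361. Scale by 2: x₀ = 56.
General solution x = x₀ + 121t; reducing mod 121 gives x = 56 (and y = -6).

56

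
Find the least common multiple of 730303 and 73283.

gcd first: 730303 = 9·73283 + 70756; 73283 = 1·70756 + 2527; 70756 = 28·2527 + 0 → gcd = 2527
lcm = 730303·73283/gcd = 53518794749/2527 = 21178787

21178787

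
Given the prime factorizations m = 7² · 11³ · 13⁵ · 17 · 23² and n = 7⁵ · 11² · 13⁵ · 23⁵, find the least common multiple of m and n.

908810044859797591511

max exponent per prime: 7⁵ · 11³ · 13⁵ · 17 · 23⁵ = 908810044859797591511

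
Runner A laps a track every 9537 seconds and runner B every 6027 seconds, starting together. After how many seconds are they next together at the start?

19159833

9537 = 3 · 11 · 17²; 6027 = 3 · 7² · 41
max exponents: 3 · 7² · 11 · 17² · 41 = 19159833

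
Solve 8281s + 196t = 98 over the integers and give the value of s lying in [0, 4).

Euclid: 8281 = 42·196 + 49; 196 = 4·49 + 0 → gcd = 49; 98 = 49·2.
Back-substitution yields 8281·(1) + 196·(-42) = 49, so one solution is s = 1·2 = 2, t = -42·2 = -84.
Solutions in s differ by 196/49 = 4; the one in [0, 4) is 2 mod 4 = 2.

2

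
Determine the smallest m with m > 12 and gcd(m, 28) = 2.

28 = 2·14. Any m with gcd(m, 28) = 2 is a multiple of 2, say 2s, with s coprime to 14.
Need s > 12/2, so s ≥ 7. First s ≥ 7 with gcd(s, 14) = 1 is s = 9. Thus m = 2·9 = 18.

18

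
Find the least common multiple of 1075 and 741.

796575

1075 = 5² · 43; 741 = 3 · 13 · 19
max exponents: 3 · 5² · 13 · 19 · 43 = 796575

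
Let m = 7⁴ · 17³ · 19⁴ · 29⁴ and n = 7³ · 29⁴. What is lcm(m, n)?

max exponent per prime: 7⁴ · 17³ · 19⁴ · 29⁴ = 1087289814316089713

1087289814316089713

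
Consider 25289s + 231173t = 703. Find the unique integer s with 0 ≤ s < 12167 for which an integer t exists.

969

Euclid: 231173 = 9·25289 + 3572; 25289 = 7·3572 + 285; 3572 = 12·285 + 152; 285 = 1·152 + 133; 152 = 1·133 + 19; 133 = 7·19 + 0 → gcd = 19; 703 = 19·37.
Back-substitution yields 25289·(-1618) + 231173·(177) = 19, so one solution is s = -1618·37 = -59866, t = 177·37 = 6549.
Solutions in s differ by 231173/19 = 12167; the one in [0, 12167) is -59866 mod 12167 = 969.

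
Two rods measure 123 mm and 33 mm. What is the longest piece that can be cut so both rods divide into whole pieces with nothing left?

123 = 3 · 41
33 = 3 · 11
Common: 3 = 3

3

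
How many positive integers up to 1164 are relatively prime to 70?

Prime factors of 70: 2, 5, 7. Count integers ≤ 1164 divisible by none of them.
By inclusion–exclusion: 1164 − ⌊1164/2⌋ − ⌊1164/5⌋ − ⌊1164/7⌋ + ⌊1164/10⌋ + ⌊1164/14⌋ + ⌊1164/35⌋ − ⌊1164/70⌋ = 400.

400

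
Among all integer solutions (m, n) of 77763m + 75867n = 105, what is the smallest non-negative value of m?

Reduce mod 75867: 77763m ≡ 105 (mod 75867). With g = gcd(77763, 75867) = 3 dividing 105, divide through: 25921m ≡ 35 (mod 25289).
Since gcd(25921, 25289) = 1, m ≡ 35·(25921)⁻¹ ≡ 11084 (mod 25289). Smallest non-negative: 11084.

11084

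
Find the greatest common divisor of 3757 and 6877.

Euclid: 6877 = 1·3757 + 3120; 3757 = 1·3120 + 637; 3120 = 4·637 + 572; 637 = 1·572 + 65; 572 = 8·65 + 52; 65 = 1·52 + 13; 52 = 4·13 + 0. Last nonzero remainder: 13.

13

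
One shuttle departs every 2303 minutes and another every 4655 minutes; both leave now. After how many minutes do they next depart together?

218785

gcd first: 4655 = 2·2303 + 49; 2303 = 47·49 + 0 → gcd = 49
lcm = 2303·4655/gcd = 10720465/49 = 218785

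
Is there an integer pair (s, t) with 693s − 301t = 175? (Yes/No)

Yes

By Bézout, 693s − 301t = 175 has integer solutions iff gcd(693, 301) | 175.
Euclid: 693 = 2·301 + 91; 301 = 3·91 + 28; 91 = 3·28 + 7; 28 = 4·7 + 0. gcd = 7; 175 mod 7 = 0. Yes.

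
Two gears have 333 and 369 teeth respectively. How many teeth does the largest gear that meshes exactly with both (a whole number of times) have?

333 = 3² · 37
369 = 3² · 41
Common: 3² = 9

9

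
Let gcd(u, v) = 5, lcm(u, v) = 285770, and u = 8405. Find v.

170

Using uv = gcd(u,v)·lcm(u,v) = 5·285770 = 1428850, we get v = 1428850/8405 = 170.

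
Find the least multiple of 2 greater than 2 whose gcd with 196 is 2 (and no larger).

196 = 2·98. Any t with gcd(t, 196) = 2 is a multiple of 2, say 2s, with s coprime to 98.
Need s > 2/2, so s ≥ 2. First s ≥ 2 with gcd(s, 98) = 1 is s = 3. Thus t = 2·3 = 6.

6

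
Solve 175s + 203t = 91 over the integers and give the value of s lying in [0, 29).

Reduce mod 203: 175s ≡ 91 (mod 203). With g = gcd(175, 203) = 7 dividing 91, divide through: 25s ≡ 13 (mod 29).
Since gcd(25, 29) = 1, s ≡ 13·(25)⁻¹ ≡ 4 (mod 29). Smallest non-negative: 4.

4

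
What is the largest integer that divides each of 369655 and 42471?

369655 = 5 · 11² · 13 · 47
42471 = 3³ · 11² · 13
Common: 11² · 13 = 1573

1573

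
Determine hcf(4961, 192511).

121

4961 = 11² · 41
192511 = 11² · 37 · 43
Common: 11² = 121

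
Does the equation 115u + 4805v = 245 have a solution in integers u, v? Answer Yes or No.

gcd(115, 4805): 4805 = 41·115 + 90; 115 = 1·90 + 25; 90 = 3·25 + 15; 25 = 1·15 + 10; 15 = 1·10 + 5; 10 = 2·5 + 0 → 5
5 divides 245, so a solution exists.

Yes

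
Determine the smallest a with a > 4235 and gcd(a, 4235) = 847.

5082

gcd(a, 4235) = 847 forces 847 | a; write a = 847s. Then gcd(847s, 847·5) = 847·gcd(s, 5), so need gcd(s, 5) = 1.
847s > 4235 gives s ≥ 6. The least s ≥ 6 coprime to 5 is 6, so a = 847·6 = 5082.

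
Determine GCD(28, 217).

7

Euclid: 217 = 7·28 + 21; 28 = 1·21 + 7; 21 = 3·7 + 0. Last nonzero remainder: 7.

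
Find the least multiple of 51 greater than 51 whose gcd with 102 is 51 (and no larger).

153

gcd(a, 102) = 51 forces 51 | a; write a = 51s. Then gcd(51s, 51·2) = 51·gcd(s, 2), so need gcd(s, 2) = 1.
51s > 51 gives s ≥ 2. The least s ≥ 2 coprime to 2 is 3, so a = 51·3 = 153.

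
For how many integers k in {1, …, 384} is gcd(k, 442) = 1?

442 = 2·13·17. Inclusion–exclusion on these primes:
384 − ⌊384/2⌋ − ⌊384/13⌋ − ⌊384/17⌋ + ⌊384/26⌋ + ⌊384/34⌋ + ⌊384/221⌋ − ⌊384/442⌋ = 167

167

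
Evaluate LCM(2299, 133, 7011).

2299 = 11² · 19; 133 = 7 · 19; 7011 = 3² · 19 · 41
lcm takes max exponent of each prime: 3² · 7 · 11² · 19 · 41 = 5938317

5938317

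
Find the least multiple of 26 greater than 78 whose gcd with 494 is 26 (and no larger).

104

494 = 26·19. Any m with gcd(m, 494) = 26 is a multiple of 26, say 26s, with s coprime to 19.
Need s > 78/26, so s ≥ 4. First s ≥ 4 with gcd(s, 19) = 1 is s = 4. Thus m = 26·4 = 104.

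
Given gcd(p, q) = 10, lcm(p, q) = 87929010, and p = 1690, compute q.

p·q = gcd·lcm = 10·87929010 = 879290100, so q = 879290100/1690 = 520290.

520290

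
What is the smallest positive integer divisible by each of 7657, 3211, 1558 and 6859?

7657 = 13 · 19 · 31; 3211 = 13² · 19; 1558 = 2 · 19 · 41; 6859 = 19³
lcm takes max exponent of each prime: 2 · 13² · 19³ · 31 · 41 = 2946612682

2946612682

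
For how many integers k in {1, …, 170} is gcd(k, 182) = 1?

Prime factors of 182: 2, 7, 13. Count integers ≤ 170 divisible by none of them.
By inclusion–exclusion: 170 − ⌊170/2⌋ − ⌊170/7⌋ − ⌊170/13⌋ + ⌊170/14⌋ + ⌊170/26⌋ + ⌊170/91⌋ − ⌊170/182⌋ = 67.

67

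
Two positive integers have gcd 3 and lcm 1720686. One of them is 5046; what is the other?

1023

Using pq = gcd(p,q)·lcm(p,q) = 3·1720686 = 5162058, we get q = 5162058/5046 = 1023.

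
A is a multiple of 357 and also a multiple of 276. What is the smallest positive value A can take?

gcd first: 357 = 1·276 + 81; 276 = 3·81 + 33; 81 = 2·33 + 15; 33 = 2·15 + 3; 15 = 5·3 + 0 → gcd = 3
lcm = 357·276/gcd = 98532/3 = 32844

32844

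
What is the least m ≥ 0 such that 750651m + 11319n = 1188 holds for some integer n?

Reduce mod 11319: 750651m ≡ 1188 (mod 11319). With g = gcd(750651, 11319) = 33 dividing 1188, divide through: 22747m ≡ 36 (mod 343).
Since gcd(22747, 343) = 1, m ≡ 36·(22747)⁻¹ ≡ 79 (mod 343). Smallest non-negative: 79.

79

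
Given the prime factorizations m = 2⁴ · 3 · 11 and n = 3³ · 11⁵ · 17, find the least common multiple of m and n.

1182758544

max exponent per prime: 2⁴ · 3³ · 11⁵ · 17 = 1182758544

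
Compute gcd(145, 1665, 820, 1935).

5

145 = 5 · 29; 1665 = 3² · 5 · 37; 820 = 2² · 5 · 41; 1935 = 3² · 5 · 43
gcd takes min exponent of each prime: 5 = 5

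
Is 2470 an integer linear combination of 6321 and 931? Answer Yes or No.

By Bézout, 6321p − 931q = 2470 has integer solutions iff gcd(6321, 931) | 2470.
Euclid: 6321 = 6·931 + 735; 931 = 1·735 + 196; 735 = 3·196 + 147; 196 = 1·147 + 49; 147 = 3·49 + 0. gcd = 49; 2470 mod 49 = 20. No.

No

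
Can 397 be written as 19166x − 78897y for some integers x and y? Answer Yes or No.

gcd(19166, 78897): 78897 = 4·19166 + 2233; 19166 = 8·2233 + 1302; 2233 = 1·1302 + 931; 1302 = 1·931 + 371; 931 = 2·371 + 189; 371 = 1·189 + 182; 189 = 1·182 + 7; 182 = 26·7 + 0 → 7
7 does not divide 397, so a solution does not exist.

No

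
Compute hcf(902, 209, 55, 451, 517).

11

gcd(902, 209): 902 = 4·209 + 66; 209 = 3·66 + 11; 66 = 6·11 + 0 → 11
gcd(11, 55): 55 = 5·11 + 0 → 11
gcd(11, 451): 451 = 41·11 + 0 → 11
gcd(11, 517): 517 = 47·11 + 0 → 11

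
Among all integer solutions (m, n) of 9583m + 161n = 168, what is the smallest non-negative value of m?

gcd(9583, 161) = 7 (Euclid: 9583 = 59·161 + 84; 161 = 1·84 + 77; 84 = 1·77 + 7; 77 = 11·7 + 0), and 7 | 168.
Extended Euclid: 9583·(2) + 161·(-119) = 7. Scale by 24: m₀ = 48.
General solution m = m₀ + 23t; reducing mod 23 gives m = 2 (and n = -118).

2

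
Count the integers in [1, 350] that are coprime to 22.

22 = 2·11. Inclusion–exclusion on these primes:
350 − ⌊350/2⌋ − ⌊350/11⌋ + ⌊350/22⌋ = 159

159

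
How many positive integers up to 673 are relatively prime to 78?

78 = 2·3·13. Inclusion–exclusion on these primes:
673 − ⌊673/2⌋ − ⌊673/3⌋ − ⌊673/13⌋ + ⌊673/6⌋ + ⌊673/26⌋ + ⌊673/39⌋ − ⌊673/78⌋ = 208

208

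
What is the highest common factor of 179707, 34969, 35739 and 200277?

gcd(179707, 34969): 179707 = 5·34969 + 4862; 34969 = 7·4862 + 935; 4862 = 5·935 + 187; 935 = 5·187 + 0 → 187
gcd(187, 35739): 35739 = 191·187 + 22; 187 = 8·22 + 11; 22 = 2·11 + 0 → 11
gcd(11, 200277): 200277 = 18207·11 + 0 → 11

11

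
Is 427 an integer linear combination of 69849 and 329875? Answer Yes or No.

No

gcd(69849, 329875): 329875 = 4·69849 + 50479; 69849 = 1·50479 + 19370; 50479 = 2·19370 + 11739; 19370 = 1·11739 + 7631; 11739 = 1·7631 + 4108; 7631 = 1·4108 + 3523; 4108 = 1·3523 + 585; 3523 = 6·585 + 13; 585 = 45·13 + 0 → 13
13 does not divide 427, so a solution does not exist.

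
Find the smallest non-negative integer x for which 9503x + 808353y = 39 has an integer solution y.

Euclid: 808353 = 85·9503 + 598; 9503 = 15·598 + 533; 598 = 1·533 + 65; 533 = 8·65 + 13; 65 = 5·13 + 0 → gcd = 13; 39 = 13·3.
Back-substitution yields 9503·(12164) + 808353·(-143) = 13, so one solution is x = 12164·3 = 36492, y = -143·3 = -429.
Solutions in x differ by 808353/13 = 62181; the one in [0, 62181) is 36492 mod 62181 = 36492.

36492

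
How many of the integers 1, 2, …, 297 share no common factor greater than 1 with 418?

128

Prime factors of 418: 2, 11, 19. Count integers ≤ 297 divisible by none of them.
By inclusion–exclusion: 297 − ⌊297/2⌋ − ⌊297/11⌋ − ⌊297/19⌋ + ⌊297/22⌋ + ⌊297/38⌋ + ⌊297/209⌋ − ⌊297/418⌋ = 128.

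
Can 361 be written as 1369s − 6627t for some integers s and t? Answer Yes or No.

By Bézout, 1369s − 6627t = 361 has integer solutions iff gcd(1369, 6627) | 361.
Euclid: 6627 = 4·1369 + 1151; 1369 = 1·1151 + 218; 1151 = 5·218 + 61; 218 = 3·61 + 35; 61 = 1·35 + 26; 35 = 1·26 + 9; 26 = 2·9 + 8; 9 = 1·8 + 1; 8 = 8·1 + 0. gcd = 1; 361 mod 1 = 0. Yes.

Yes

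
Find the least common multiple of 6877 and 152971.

80921659

gcd first: 152971 = 22·6877 + 1677; 6877 = 4·1677 + 169; 1677 = 9·169 + 156; 169 = 1·156 + 13; 156 = 12·13 + 0 → gcd = 13
lcm = 6877·152971/gcd = 1051981567/13 = 80921659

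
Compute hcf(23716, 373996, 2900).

4

gcd(23716, 373996): 373996 = 15·23716 + 18256; 23716 = 1·18256 + 5460; 18256 = 3·5460 + 1876; 5460 = 2·1876 + 1708; 1876 = 1·1708 + 168; 1708 = 10·168 + 28; 168 = 6·28 + 0 → 28
gcd(28, 2900): 2900 = 103·28 + 16; 28 = 1·16 + 12; 16 = 1·12 + 4; 12 = 3·4 + 0 → 4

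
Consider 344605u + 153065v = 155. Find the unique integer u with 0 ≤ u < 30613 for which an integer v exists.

Reduce mod 153065: 344605u ≡ 155 (mod 153065). With g = gcd(344605, 153065) = 5 dividing 155, divide through: 68921u ≡ 31 (mod 30613).
Since gcd(68921, 30613) = 1, u ≡ 31·(68921)⁻¹ ≡ 8983 (mod 30613). Smallest non-negative: 8983.

8983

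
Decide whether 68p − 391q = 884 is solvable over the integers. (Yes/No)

Yes

By Bézout, 68p − 391q = 884 has integer solutions iff gcd(68, 391) | 884.
Euclid: 391 = 5·68 + 51; 68 = 1·51 + 17; 51 = 3·17 + 0. gcd = 17; 884 mod 17 = 0. Yes.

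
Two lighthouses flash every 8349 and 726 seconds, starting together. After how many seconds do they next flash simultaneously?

16698

gcd first: 8349 = 11·726 + 363; 726 = 2·363 + 0 → gcd = 363
lcm = 8349·726/gcd = 6061374/363 = 16698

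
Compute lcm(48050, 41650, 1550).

40025650

48050 = 2 · 5² · 31²; 41650 = 2 · 5² · 7² · 17; 1550 = 2 · 5² · 31
lcm takes max exponent of each prime: 2 · 5² · 7² · 17 · 31² = 40025650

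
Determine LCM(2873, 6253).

106301

gcd first: 6253 = 2·2873 + 507; 2873 = 5·507 + 338; 507 = 1·338 + 169; 338 = 2·169 + 0 → gcd = 169
lcm = 2873·6253/gcd = 17964869/169 = 106301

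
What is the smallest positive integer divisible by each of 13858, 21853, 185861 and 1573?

13858 = 2 · 13² · 41; 21853 = 13 · 41²; 185861 = 13 · 17 · 29²; 1573 = 11² · 13
lcm takes max exponent of each prime: 2 · 11² · 13² · 17 · 29² · 41² = 982912144786

982912144786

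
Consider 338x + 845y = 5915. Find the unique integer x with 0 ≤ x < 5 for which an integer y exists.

0

gcd(338, 845) = 169 (Euclid: 845 = 2·338 + 169; 338 = 2·169 + 0), and 169 | 5915.
Extended Euclid: 338·(-2) + 845·(1) = 169. Scale by 35: x₀ = -70.
General solution x = x₀ + 5t; reducing mod 5 gives x = 0 (and y = 7).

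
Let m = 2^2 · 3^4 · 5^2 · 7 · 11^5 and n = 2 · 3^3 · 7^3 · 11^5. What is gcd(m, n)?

min exponent per shared prime: 2 · 3^3 · 7 · 11^5 = 60877278

60877278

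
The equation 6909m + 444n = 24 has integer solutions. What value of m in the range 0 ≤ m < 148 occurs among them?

116

Euclid: 6909 = 15·444 + 249; 444 = 1·249 + 195; 249 = 1·195 + 54; 195 = 3·54 + 33; 54 = 1·33 + 21; 33 = 1·21 + 12; 21 = 1·12 + 9; 12 = 1·9 + 3; 9 = 3·3 + 0 → gcd = 3; 24 = 3·8.
Back-substitution yields 6909·(-41) + 444·(638) = 3, so one solution is m = -41·8 = -328, n = 638·8 = 5104.
Solutions in m differ by 444/3 = 148; the one in [0, 148) is -328 mod 148 = 116.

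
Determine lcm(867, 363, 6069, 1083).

lcm(867, 363) = 867·363/gcd = 314721/3 = 104907
lcm(104907, 6069) = 104907·6069/gcd = 636680583/867 = 734349
lcm(734349, 1083) = 734349·1083/gcd = 795299967/3 = 265099989

265099989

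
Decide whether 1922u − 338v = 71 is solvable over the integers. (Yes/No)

gcd(1922, 338): 1922 = 5·338 + 232; 338 = 1·232 + 106; 232 = 2·106 + 20; 106 = 5·20 + 6; 20 = 3·6 + 2; 6 = 3·2 + 0 → 2
2 does not divide 71, so a solution does not exist.

No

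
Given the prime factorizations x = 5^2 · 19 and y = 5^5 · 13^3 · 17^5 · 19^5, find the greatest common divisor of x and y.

475

min exponent per shared prime: 5^2 · 19 = 475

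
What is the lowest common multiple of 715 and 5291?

26455

gcd first: 5291 = 7·715 + 286; 715 = 2·286 + 143; 286 = 2·143 + 0 → gcd = 143
lcm = 715·5291/gcd = 3783065/143 = 26455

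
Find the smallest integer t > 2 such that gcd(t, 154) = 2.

gcd(t, 154) = 2 forces 2 | t; write t = 2s. Then gcd(2s, 2·77) = 2·gcd(s, 77), so need gcd(s, 77) = 1.
2s > 2 gives s ≥ 2. The least s ≥ 2 coprime to 77 is 2, so t = 2·2 = 4.

4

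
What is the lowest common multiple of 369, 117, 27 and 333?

lcm(369, 117) = 369·117/gcd = 43173/9 = 4797
lcm(4797, 27) = 4797·27/gcd = 129519/9 = 14391
lcm(14391, 333) = 14391·333/gcd = 4792203/9 = 532467

532467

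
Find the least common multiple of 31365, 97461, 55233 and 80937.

3815466090345

31365 = 3² · 5 · 17 · 41; 97461 = 3² · 7² · 13 · 17; 55233 = 3² · 17 · 19²; 80937 = 3² · 17 · 23²
lcm takes max exponent of each prime: 3² · 5 · 7² · 13 · 17 · 19² · 23² · 41 = 3815466090345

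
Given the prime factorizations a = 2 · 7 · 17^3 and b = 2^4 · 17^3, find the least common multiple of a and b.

max exponent per prime: 2^4 · 7 · 17^3 = 550256

550256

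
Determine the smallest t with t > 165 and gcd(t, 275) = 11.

176

gcd(t, 275) = 11 forces 11 | t; write t = 11s. Then gcd(11s, 11·25) = 11·gcd(s, 25), so need gcd(s, 25) = 1.
11s > 165 gives s ≥ 16. The least s ≥ 16 coprime to 25 is 16, so t = 11·16 = 176.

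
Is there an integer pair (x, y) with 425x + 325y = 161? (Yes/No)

gcd(425, 325): 425 = 1·325 + 100; 325 = 3·100 + 25; 100 = 4·25 + 0 → 25
25 does not divide 161, so a solution does not exist.

No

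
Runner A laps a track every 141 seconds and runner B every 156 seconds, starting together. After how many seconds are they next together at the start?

gcd first: 156 = 1·141 + 15; 141 = 9·15 + 6; 15 = 2·6 + 3; 6 = 2·3 + 0 → gcd = 3
lcm = 141·156/gcd = 21996/3 = 7332

7332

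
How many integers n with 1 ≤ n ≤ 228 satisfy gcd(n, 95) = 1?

173

95 = 5·19. Inclusion–exclusion on these primes:
228 − ⌊228/5⌋ − ⌊228/19⌋ + ⌊228/95⌋ = 173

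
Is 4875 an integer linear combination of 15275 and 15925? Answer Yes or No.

By Bézout, 15275m + 15925n = 4875 has integer solutions iff gcd(15275, 15925) | 4875.
Euclid: 15925 = 1·15275 + 650; 15275 = 23·650 + 325; 650 = 2·325 + 0. gcd = 325; 4875 mod 325 = 0. Yes.

Yes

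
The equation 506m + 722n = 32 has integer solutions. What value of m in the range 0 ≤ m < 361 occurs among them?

294

gcd(506, 722) = 2 (Euclid: 722 = 1·506 + 216; 506 = 2·216 + 74; 216 = 2·74 + 68; 74 = 1·68 + 6; 68 = 11·6 + 2; 6 = 3·2 + 0), and 2 | 32.
Extended Euclid: 506·(-117) + 722·(82) = 2. Scale by 16: m₀ = -1872.
General solution m = m₀ + 361t; reducing mod 361 gives m = 294 (and n = -206).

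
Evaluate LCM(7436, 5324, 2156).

44088044

lcm(7436, 5324) = 7436·5324/gcd = 39589264/44 = 899756
lcm(899756, 2156) = 899756·2156/gcd = 1939873936/44 = 44088044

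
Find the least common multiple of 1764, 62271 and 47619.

158666508

lcm(1764, 62271) = 1764·62271/gcd = 109846044/9 = 12205116
lcm(12205116, 47619) = 12205116·47619/gcd = 581195418804/3663 = 158666508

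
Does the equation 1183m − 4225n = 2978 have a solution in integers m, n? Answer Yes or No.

By Bézout, 1183m − 4225n = 2978 has integer solutions iff gcd(1183, 4225) | 2978.
Euclid: 4225 = 3·1183 + 676; 1183 = 1·676 + 507; 676 = 1·507 + 169; 507 = 3·169 + 0. gcd = 169; 2978 mod 169 = 105. No.

No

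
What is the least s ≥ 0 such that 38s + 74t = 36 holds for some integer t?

36

gcd(38, 74) = 2 (Euclid: 74 = 1·38 + 36; 38 = 1·36 + 2; 36 = 18·2 + 0), and 2 | 36.
Extended Euclid: 38·(2) + 74·(-1) = 2. Scale by 18: s₀ = 36.
General solution s = s₀ + 37k; reducing mod 37 gives s = 36 (and t = -18).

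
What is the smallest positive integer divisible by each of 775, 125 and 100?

15500

775 = 5² · 31; 125 = 5³; 100 = 2² · 5²
lcm takes max exponent of each prime: 2² · 5³ · 31 = 15500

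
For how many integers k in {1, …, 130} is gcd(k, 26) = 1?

Prime factors of 26: 2, 13. Count integers ≤ 130 divisible by none of them.
By inclusion–exclusion: 130 − ⌊130/2⌋ − ⌊130/13⌋ + ⌊130/26⌋ = 60.

60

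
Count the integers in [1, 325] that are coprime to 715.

218

715 = 5·11·13. Inclusion–exclusion on these primes:
325 − ⌊325/5⌋ − ⌊325/11⌋ − ⌊325/13⌋ + ⌊325/55⌋ + ⌊325/65⌋ + ⌊325/143⌋ − ⌊325/715⌋ = 218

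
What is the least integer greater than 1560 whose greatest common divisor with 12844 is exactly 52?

1612

12844 = 52·247. Any t with gcd(t, 12844) = 52 is a multiple of 52, say 52s, with s coprime to 247.
Need s > 1560/52, so s ≥ 31. First s ≥ 31 with gcd(s, 247) = 1 is s = 31. Thus t = 52·31 = 1612.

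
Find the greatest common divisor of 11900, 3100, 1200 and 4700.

11900 = 2² · 5² · 7 · 17; 3100 = 2² · 5² · 31; 1200 = 2⁴ · 3 · 5²; 4700 = 2² · 5² · 47
gcd takes min exponent of each prime: 2² · 5² = 100

100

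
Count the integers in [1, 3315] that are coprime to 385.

385 = 5·7·11. Inclusion–exclusion on these primes:
3315 − ⌊3315/5⌋ − ⌊3315/7⌋ − ⌊3315/11⌋ + ⌊3315/35⌋ + ⌊3315/55⌋ + ⌊3315/77⌋ − ⌊3315/385⌋ = 2067

2067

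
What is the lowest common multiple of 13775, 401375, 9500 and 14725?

1443344500

13775 = 5² · 19 · 29; 401375 = 5³ · 13² · 19; 9500 = 2² · 5³ · 19; 14725 = 5² · 19 · 31
lcm takes max exponent of each prime: 2² · 5³ · 13² · 19 · 29 · 31 = 1443344500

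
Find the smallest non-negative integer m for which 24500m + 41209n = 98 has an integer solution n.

804

gcd(24500, 41209) = 49 (Euclid: 41209 = 1·24500 + 16709; 24500 = 1·16709 + 7791; 16709 = 2·7791 + 1127; 7791 = 6·1127 + 1029; 1127 = 1·1029 + 98; 1029 = 10·98 + 49; 98 = 2·49 + 0), and 49 | 98.
Extended Euclid: 24500·(402) + 41209·(-239) = 49. Scale by 2: m₀ = 804.
General solution m = m₀ + 841t; reducing mod 841 gives m = 804 (and n = -478).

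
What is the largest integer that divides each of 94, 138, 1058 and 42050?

94 = 2 · 47; 138 = 2 · 3 · 23; 1058 = 2 · 23²; 42050 = 2 · 5² · 29²
gcd takes min exponent of each prime: 2 = 2

2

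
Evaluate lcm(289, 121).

gcd first: 289 = 2·121 + 47; 121 = 2·47 + 27; 47 = 1·27 + 20; 27 = 1·20 + 7; 20 = 2·7 + 6; 7 = 1·6 + 1; 6 = 6·1 + 0 → gcd = 1
lcm = 289·121/gcd = 34969/1 = 34969

34969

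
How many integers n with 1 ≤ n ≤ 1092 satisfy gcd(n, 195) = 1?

Prime factors of 195: 3, 5, 13. Count integers ≤ 1092 divisible by none of them.
By inclusion–exclusion: 1092 − ⌊1092/3⌋ − ⌊1092/5⌋ − ⌊1092/13⌋ + ⌊1092/15⌋ + ⌊1092/39⌋ + ⌊1092/65⌋ − ⌊1092/195⌋ = 537.

537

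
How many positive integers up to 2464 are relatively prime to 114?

Prime factors of 114: 2, 3, 19. Count integers ≤ 2464 divisible by none of them.
By inclusion–exclusion: 2464 − ⌊2464/2⌋ − ⌊2464/3⌋ − ⌊2464/19⌋ + ⌊2464/6⌋ + ⌊2464/38⌋ + ⌊2464/57⌋ − ⌊2464/114⌋ = 778.

778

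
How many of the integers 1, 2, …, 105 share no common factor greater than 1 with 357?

56

357 = 3·7·17. Inclusion–exclusion on these primes:
105 − ⌊105/3⌋ − ⌊105/7⌋ − ⌊105/17⌋ + ⌊105/21⌋ + ⌊105/51⌋ + ⌊105/119⌋ − ⌊105/357⌋ = 56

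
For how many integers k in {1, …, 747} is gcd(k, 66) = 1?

Prime factors of 66: 2, 3, 11. Count integers ≤ 747 divisible by none of them.
By inclusion–exclusion: 747 − ⌊747/2⌋ − ⌊747/3⌋ − ⌊747/11⌋ + ⌊747/6⌋ + ⌊747/22⌋ + ⌊747/33⌋ − ⌊747/66⌋ = 226.

226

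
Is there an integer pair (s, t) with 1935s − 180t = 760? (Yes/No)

No

By Bézout, 1935s − 180t = 760 has integer solutions iff gcd(1935, 180) | 760.
Euclid: 1935 = 10·180 + 135; 180 = 1·135 + 45; 135 = 3·45 + 0. gcd = 45; 760 mod 45 = 40. No.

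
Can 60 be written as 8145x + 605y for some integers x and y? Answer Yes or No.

By Bézout, 8145x + 605y = 60 has integer solutions iff gcd(8145, 605) | 60.
Euclid: 8145 = 13·605 + 280; 605 = 2·280 + 45; 280 = 6·45 + 10; 45 = 4·10 + 5; 10 = 2·5 + 0. gcd = 5; 60 mod 5 = 0. Yes.

Yes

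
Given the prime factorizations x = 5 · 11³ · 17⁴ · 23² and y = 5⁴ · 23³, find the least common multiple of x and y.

845351380823125

max exponent per prime: 5⁴ · 11³ · 17⁴ · 23³ = 845351380823125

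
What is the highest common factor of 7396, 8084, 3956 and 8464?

gcd(7396, 8084): 8084 = 1·7396 + 688; 7396 = 10·688 + 516; 688 = 1·516 + 172; 516 = 3·172 + 0 → 172
gcd(172, 3956): 3956 = 23·172 + 0 → 172
gcd(172, 8464): 8464 = 49·172 + 36; 172 = 4·36 + 28; 36 = 1·28 + 8; 28 = 3·8 + 4; 8 = 2·4 + 0 → 4

4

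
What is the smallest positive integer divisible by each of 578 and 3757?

578 = 2 · 17²; 3757 = 13 · 17²
max exponents: 2 · 13 · 17² = 7514

7514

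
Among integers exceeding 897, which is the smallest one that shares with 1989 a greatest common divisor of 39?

975

1989 = 39·51. Any a with gcd(a, 1989) = 39 is a multiple of 39, say 39s, with s coprime to 51.
Need s > 897/39, so s ≥ 24. First s ≥ 24 with gcd(s, 51) = 1 is s = 25. Thus a = 39·25 = 975.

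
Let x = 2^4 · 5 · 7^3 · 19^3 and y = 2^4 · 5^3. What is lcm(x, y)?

4705274000

max exponent per prime: 2^4 · 5^3 · 7^3 · 19^3 = 4705274000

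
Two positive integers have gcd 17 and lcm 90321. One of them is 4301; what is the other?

357

a·b = gcd·lcm = 17·90321 = 1535457, so b = 1535457/4301 = 357.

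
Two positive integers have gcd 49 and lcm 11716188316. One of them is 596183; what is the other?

962948

Using ab = gcd(a,b)·lcm(a,b) = 49·11716188316 = 574093227484, we get b = 574093227484/596183 = 962948.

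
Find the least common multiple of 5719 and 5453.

234479

gcd first: 5719 = 1·5453 + 266; 5453 = 20·266 + 133; 266 = 2·133 + 0 → gcd = 133
lcm = 5719·5453/gcd = 31185707/133 = 234479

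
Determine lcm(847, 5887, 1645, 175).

836984225

847 = 7 · 11²; 5887 = 7 · 29²; 1645 = 5 · 7 · 47; 175 = 5² · 7
lcm takes max exponent of each prime: 5² · 7 · 11² · 29² · 47 = 836984225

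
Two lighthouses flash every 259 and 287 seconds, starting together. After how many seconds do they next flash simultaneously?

gcd first: 287 = 1·259 + 28; 259 = 9·28 + 7; 28 = 4·7 + 0 → gcd = 7
lcm = 259·287/gcd = 74333/7 = 10619

10619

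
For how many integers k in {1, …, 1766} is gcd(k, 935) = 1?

935 = 5·11·17. Inclusion–exclusion on these primes:
1766 − ⌊1766/5⌋ − ⌊1766/11⌋ − ⌊1766/17⌋ + ⌊1766/55⌋ + ⌊1766/85⌋ + ⌊1766/187⌋ − ⌊1766/935⌋ = 1210

1210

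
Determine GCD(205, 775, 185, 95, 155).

205 = 5 · 41; 775 = 5² · 31; 185 = 5 · 37; 95 = 5 · 19; 155 = 5 · 31
gcd takes min exponent of each prime: 5 = 5

5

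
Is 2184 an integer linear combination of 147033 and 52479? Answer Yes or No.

By Bézout, 147033u − 52479v = 2184 has integer solutions iff gcd(147033, 52479) | 2184.
Euclid: 147033 = 2·52479 + 42075; 52479 = 1·42075 + 10404; 42075 = 4·10404 + 459; 10404 = 22·459 + 306; 459 = 1·306 + 153; 306 = 2·153 + 0. gcd = 153; 2184 mod 153 = 42. No.

No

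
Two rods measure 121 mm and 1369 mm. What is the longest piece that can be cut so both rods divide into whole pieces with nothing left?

121 = 11²
1369 = 37²
Common: 1 = 1

1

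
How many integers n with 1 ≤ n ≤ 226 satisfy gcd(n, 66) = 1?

Prime factors of 66: 2, 3, 11. Count integers ≤ 226 divisible by none of them.
By inclusion–exclusion: 226 − ⌊226/2⌋ − ⌊226/3⌋ − ⌊226/11⌋ + ⌊226/6⌋ + ⌊226/22⌋ + ⌊226/33⌋ − ⌊226/66⌋ = 68.

68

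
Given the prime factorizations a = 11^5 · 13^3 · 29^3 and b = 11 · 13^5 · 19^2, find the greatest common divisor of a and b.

min exponent per shared prime: 11 · 13^3 = 24167

24167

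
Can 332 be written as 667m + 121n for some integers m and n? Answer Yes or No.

gcd(667, 121): 667 = 5·121 + 62; 121 = 1·62 + 59; 62 = 1·59 + 3; 59 = 19·3 + 2; 3 = 1·2 + 1; 2 = 2·1 + 0 → 1
1 divides 332, so a solution exists.

Yes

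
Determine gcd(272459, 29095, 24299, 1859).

272459 = 11 · 17 · 31 · 47; 29095 = 5 · 11 · 23²; 24299 = 11 · 47²; 1859 = 11 · 13²
gcd takes min exponent of each prime: 11 = 11

11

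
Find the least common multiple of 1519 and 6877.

10446163

gcd first: 6877 = 4·1519 + 801; 1519 = 1·801 + 718; 801 = 1·718 + 83; 718 = 8·83 + 54; 83 = 1·54 + 29; 54 = 1·29 + 25; 29 = 1·25 + 4; 25 = 6·4 + 1; 4 = 4·1 + 0 → gcd = 1
lcm = 1519·6877/gcd = 10446163/1 = 10446163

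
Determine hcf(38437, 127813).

133

Euclid: 127813 = 3·38437 + 12502; 38437 = 3·12502 + 931; 12502 = 13·931 + 399; 931 = 2·399 + 133; 399 = 3·133 + 0. Last nonzero remainder: 133.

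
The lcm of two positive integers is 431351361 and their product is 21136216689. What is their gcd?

From gcd × lcm = pq: gcd = 21136216689 / 431351361 = 49.

49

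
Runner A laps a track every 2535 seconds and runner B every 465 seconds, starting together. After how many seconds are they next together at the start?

78585

2535 = 3 · 5 · 13²; 465 = 3 · 5 · 31
max exponents: 3 · 5 · 13² · 31 = 78585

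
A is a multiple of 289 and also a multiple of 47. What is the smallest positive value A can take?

13583

289 = 17²; 47 = 47
max exponents: 17² · 47 = 13583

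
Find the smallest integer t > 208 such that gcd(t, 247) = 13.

221

gcd(t, 247) = 13 forces 13 | t; write t = 13s. Then gcd(13s, 13·19) = 13·gcd(s, 19), so need gcd(s, 19) = 1.
13s > 208 gives s ≥ 17. The least s ≥ 17 coprime to 19 is 17, so t = 13·17 = 221.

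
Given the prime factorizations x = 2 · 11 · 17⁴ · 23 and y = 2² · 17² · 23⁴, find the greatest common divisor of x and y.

min exponent per shared prime: 2 · 17² · 23 = 13294

13294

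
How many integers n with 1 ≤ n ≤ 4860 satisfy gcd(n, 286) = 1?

2039

Prime factors of 286: 2, 11, 13. Count integers ≤ 4860 divisible by none of them.
By inclusion–exclusion: 4860 − ⌊4860/2⌋ − ⌊4860/11⌋ − ⌊4860/13⌋ + ⌊4860/22⌋ + ⌊4860/26⌋ + ⌊4860/143⌋ − ⌊4860/286⌋ = 2039.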